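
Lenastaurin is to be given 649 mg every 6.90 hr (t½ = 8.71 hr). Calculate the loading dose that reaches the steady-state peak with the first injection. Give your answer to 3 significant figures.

k = ln 2 / 8.71 = 0.07958 hr⁻¹
Accumulation ratio R = 1 / (1 − e^(−kτ)) = 1 / (1 − e^(−0.07958×6.90)) = 1 / (1 − 0.5775) = 2.367
Loading dose = maintenance dose × R = 649 × 2.367 ≈ 1540 mg

1540 mg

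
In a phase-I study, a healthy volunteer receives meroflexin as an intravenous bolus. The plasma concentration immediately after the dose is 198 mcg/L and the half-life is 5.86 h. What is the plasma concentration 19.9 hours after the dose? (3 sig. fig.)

k = ln 2 / 5.86 = 0.1183 h⁻¹
C(t) = C₀ e^(−kt) = 198 × e^(−0.1183 × 19.9) = 198 × e^(−2.354) = 198 × 0.09500 ≈ 18.8 mcg/L

18.8 mcg/L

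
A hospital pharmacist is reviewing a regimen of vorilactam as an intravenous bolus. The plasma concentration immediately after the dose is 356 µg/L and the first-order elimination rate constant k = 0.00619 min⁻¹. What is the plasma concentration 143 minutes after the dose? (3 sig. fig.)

C(t) = C₀ e^(−kt) = 356 × e^(−0.006190 × 143) = 356 × e^(−0.8852) = 356 × 0.4126 ≈ 147 µg/L

147 µg/L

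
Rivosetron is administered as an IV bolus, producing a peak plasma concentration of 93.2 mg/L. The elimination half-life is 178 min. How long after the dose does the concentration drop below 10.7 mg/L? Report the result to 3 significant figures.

k = ln 2 / 178 = 0.003894 min⁻¹
C(t) = C₀ e^(−kt)  ⇒  t = ln(C₀/C) / k
t = ln(93.2/10.7) / 0.003894 = 2.165 / 0.003894 ≈ 556 minutes

556 minutes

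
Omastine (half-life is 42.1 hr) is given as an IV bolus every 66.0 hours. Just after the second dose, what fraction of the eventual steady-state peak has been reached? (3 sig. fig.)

k = ln 2 / 42.1 = 0.01646 hr⁻¹
f_n = 1 − e^(−nkτ) = 1 − e^(−2 × 0.01646 × 66.0) = 1 − e^(−2.173) = 1 − 0.1138 ≈ 0.886

0.886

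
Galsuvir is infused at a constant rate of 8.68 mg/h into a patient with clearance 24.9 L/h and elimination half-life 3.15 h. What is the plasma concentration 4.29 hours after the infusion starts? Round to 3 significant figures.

0.213 µg/mL

Css = rate / CL = 8.68 / 24.9 = 0.3486 µg/mL
k = ln 2 / 3.15 = 0.2200 h⁻¹
C(t) = Css (1 − e^(−kt)) = 0.3486 × (1 − e^(−0.9440)) = 0.3486 × 0.6109 ≈ 0.213 µg/mL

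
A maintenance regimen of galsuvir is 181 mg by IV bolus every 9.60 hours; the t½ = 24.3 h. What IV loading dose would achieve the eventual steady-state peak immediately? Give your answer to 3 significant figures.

756 mg

k = ln 2 / 24.3 = 0.02852 h⁻¹
Accumulation ratio R = 1 / (1 − e^(−kτ)) = 1 / (1 − e^(−0.02852×9.60)) = 1 / (1 − 0.7605) = 4.175
Loading dose = maintenance dose × R = 181 × 4.175 ≈ 756 mg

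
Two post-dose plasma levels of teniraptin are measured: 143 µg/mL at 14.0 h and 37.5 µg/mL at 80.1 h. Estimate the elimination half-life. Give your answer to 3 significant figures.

k = ln(C₁/C₂) / (t₂ − t₁) = ln(143/37.5) / (80.1 − 14.0)
  = 1.339 / 66.10 = 0.02025 h⁻¹
t½ = ln 2 / k = ln 2 / 0.02025 ≈ 34.2 hours

34.2 hours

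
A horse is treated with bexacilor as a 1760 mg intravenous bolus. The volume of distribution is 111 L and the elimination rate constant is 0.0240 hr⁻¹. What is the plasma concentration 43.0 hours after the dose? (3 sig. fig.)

C₀ = dose / V = 1760 / 111 = 15.86 µg/mL
C(t) = C₀ e^(−kt) = 15.86 × e^(−0.02400 × 43.0) = 15.86 × e^(−1.032) = 15.86 × 0.3563 ≈ 5.65 µg/mL

5.65 µg/mL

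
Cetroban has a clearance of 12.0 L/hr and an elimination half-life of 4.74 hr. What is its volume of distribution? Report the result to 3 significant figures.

82.1 L

k = ln 2 / t½ = ln 2 / 4.74 = 0.1462 hr⁻¹
V = CL / k = 12.0 / 0.1462 ≈ 82.1 L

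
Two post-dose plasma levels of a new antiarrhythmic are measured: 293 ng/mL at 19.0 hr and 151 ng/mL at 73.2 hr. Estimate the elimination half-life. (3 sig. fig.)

56.7 hours

k = ln(C₁/C₂) / (t₂ − t₁) = ln(293/151) / (73.2 − 19.0)
  = 0.6629 / 54.20 = 0.01223 hr⁻¹
t½ = ln 2 / k = ln 2 / 0.01223 ≈ 56.7 hours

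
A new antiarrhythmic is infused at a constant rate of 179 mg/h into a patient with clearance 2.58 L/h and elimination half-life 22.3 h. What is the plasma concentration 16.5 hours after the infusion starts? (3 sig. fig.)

27.8 mg/L

Css = rate / CL = 179 / 2.58 = 69.38 mg/L
k = ln 2 / 22.3 = 0.03108 h⁻¹
C(t) = Css (1 − e^(−kt)) = 69.38 × (1 − e^(−0.5129)) = 69.38 × 0.4012 ≈ 27.8 mg/L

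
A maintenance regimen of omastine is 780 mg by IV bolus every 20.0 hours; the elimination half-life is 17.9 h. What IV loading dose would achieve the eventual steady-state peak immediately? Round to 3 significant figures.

1450 mg

k = ln 2 / 17.9 = 0.03872 h⁻¹
Accumulation ratio R = 1 / (1 − e^(−kτ)) = 1 / (1 − e^(−0.03872×20.0)) = 1 / (1 − 0.4609) = 1.855
Loading dose = maintenance dose × R = 780 × 1.855 ≈ 1450 mg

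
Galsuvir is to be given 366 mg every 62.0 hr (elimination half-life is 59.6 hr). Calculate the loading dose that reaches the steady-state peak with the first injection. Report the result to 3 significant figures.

k = ln 2 / 59.6 = 0.01163 hr⁻¹
Accumulation ratio R = 1 / (1 − e^(−kτ)) = 1 / (1 − e^(−0.01163×62.0)) = 1 / (1 − 0.4862) = 1.946
Loading dose = maintenance dose × R = 366 × 1.946 ≈ 712 mg

712 mg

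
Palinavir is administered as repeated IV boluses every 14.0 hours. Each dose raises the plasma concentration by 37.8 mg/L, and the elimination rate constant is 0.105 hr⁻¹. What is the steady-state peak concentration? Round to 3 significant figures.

49.1 mg/L

Fraction remaining after one interval: e^(−kτ) = e^(−0.1050 × 14.0) = 0.2299
R = 1 / (1 − 0.2299) = 1.299
Css,max = 37.8 × 1.299 ≈ 49.1 mg/L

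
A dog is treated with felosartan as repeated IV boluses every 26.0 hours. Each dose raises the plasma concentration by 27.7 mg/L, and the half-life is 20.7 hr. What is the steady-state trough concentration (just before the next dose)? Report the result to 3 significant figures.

20.0 mg/L

k = ln 2 / 20.7 = 0.03349 hr⁻¹
Fraction remaining after one interval: e^(−kτ) = e^(−0.03349 × 26.0) = 0.4187
R = 1 / (1 − 0.4187) = 1.720
Css,max = 27.7 × 1.720 = 47.65 mg/L
Css,min = Css,max × e^(−kτ) = 47.65 × 0.4187 ≈ 20.0 mg/L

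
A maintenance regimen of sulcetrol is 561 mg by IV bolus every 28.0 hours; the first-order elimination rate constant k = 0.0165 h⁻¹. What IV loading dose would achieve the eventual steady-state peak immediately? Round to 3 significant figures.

Accumulation ratio R = 1 / (1 − e^(−kτ)) = 1 / (1 − e^(−0.01650×28.0)) = 1 / (1 − 0.6300) = 2.703
Loading dose = maintenance dose × R = 561 × 2.703 ≈ 1520 mg

1520 mg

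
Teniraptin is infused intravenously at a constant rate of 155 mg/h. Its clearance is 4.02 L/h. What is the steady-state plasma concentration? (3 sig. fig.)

38.6 mg/L

Css = infusion rate / CL = 155 / 4.02 ≈ 38.6 mg/L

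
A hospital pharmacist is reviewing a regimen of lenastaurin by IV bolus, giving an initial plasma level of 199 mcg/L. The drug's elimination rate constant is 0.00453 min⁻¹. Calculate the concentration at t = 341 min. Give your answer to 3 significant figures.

C(t) = C₀ e^(−kt) = 199 × e^(−0.004530 × 341) = 199 × e^(−1.545) = 199 × 0.2134 ≈ 42.5 mcg/L

42.5 mcg/L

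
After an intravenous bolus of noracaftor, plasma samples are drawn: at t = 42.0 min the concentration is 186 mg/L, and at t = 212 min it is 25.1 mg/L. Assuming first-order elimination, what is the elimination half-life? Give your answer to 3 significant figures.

58.8 minutes

k = ln(C₁/C₂) / (t₂ − t₁) = ln(186/25.1) / (212 − 42.0)
  = 2.003 / 170.0 = 0.01178 min⁻¹
t½ = ln 2 / k = ln 2 / 0.01178 ≈ 58.8 minutes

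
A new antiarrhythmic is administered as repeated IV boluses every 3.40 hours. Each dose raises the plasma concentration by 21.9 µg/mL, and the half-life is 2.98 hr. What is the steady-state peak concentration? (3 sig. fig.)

40.1 µg/mL

k = ln 2 / 2.98 = 0.2326 hr⁻¹
Fraction remaining after one interval: e^(−kτ) = e^(−0.2326 × 3.40) = 0.4535
R = 1 / (1 − 0.4535) = 1.830
Css,max = 21.9 × 1.830 ≈ 40.1 µg/mL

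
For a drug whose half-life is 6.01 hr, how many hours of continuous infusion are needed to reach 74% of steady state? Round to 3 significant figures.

11.7 hours

k = ln 2 / 6.01 = 0.1153 hr⁻¹
f = 1 − e^(−kt)  ⇒  t = −ln(1 − f) / k
t = −ln(1 − 0.74) / 0.1153 = 1.347 / 0.1153 ≈ 11.7 hours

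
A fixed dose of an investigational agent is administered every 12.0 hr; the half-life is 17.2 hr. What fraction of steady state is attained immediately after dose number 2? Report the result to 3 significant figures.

k = ln 2 / 17.2 = 0.04030 hr⁻¹
f_n = 1 − e^(−nkτ) = 1 − e^(−2 × 0.04030 × 12.0) = 1 − e^(−0.9672) = 1 − 0.3802 ≈ 0.620

0.620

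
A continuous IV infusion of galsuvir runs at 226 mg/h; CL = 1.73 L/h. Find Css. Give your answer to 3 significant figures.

Css = infusion rate / CL = 226 / 1.73 ≈ 131 µg/mL

131 µg/mL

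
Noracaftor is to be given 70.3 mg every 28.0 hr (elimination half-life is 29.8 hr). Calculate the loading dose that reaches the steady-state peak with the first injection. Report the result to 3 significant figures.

147 mg

k = ln 2 / 29.8 = 0.02326 hr⁻¹
Accumulation ratio R = 1 / (1 − e^(−kτ)) = 1 / (1 − e^(−0.02326×28.0)) = 1 / (1 − 0.5214) = 2.089
Loading dose = maintenance dose × R = 70.3 × 2.089 ≈ 147 mg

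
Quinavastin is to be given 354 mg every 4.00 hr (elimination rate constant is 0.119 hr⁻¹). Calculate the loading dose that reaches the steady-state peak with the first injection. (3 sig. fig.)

935 mg

Accumulation ratio R = 1 / (1 − e^(−kτ)) = 1 / (1 − e^(−0.1190×4.00)) = 1 / (1 − 0.6213) = 2.640
Loading dose = maintenance dose × R = 354 × 2.640 ≈ 935 mg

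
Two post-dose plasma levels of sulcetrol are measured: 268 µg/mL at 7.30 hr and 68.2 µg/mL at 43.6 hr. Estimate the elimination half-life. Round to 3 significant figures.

18.4 hours

k = ln(C₁/C₂) / (t₂ − t₁) = ln(268/68.2) / (43.6 − 7.30)
  = 1.369 / 36.30 = 0.03770 hr⁻¹
t½ = ln 2 / k = ln 2 / 0.03770 ≈ 18.4 hours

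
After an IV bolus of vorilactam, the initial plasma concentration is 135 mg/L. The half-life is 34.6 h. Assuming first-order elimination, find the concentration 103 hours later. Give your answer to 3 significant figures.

17.1 mg/L

k = ln 2 / 34.6 = 0.02003 h⁻¹
103 h is 2.977 half-lives, so C = 135 × (1/2)^2.977 = 135 × 0.1270 ≈ 17.1 mg/L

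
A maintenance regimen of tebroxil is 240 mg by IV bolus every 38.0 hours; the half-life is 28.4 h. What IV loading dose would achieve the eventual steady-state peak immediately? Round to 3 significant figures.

k = ln 2 / 28.4 = 0.02441 h⁻¹
Accumulation ratio R = 1 / (1 − e^(−kτ)) = 1 / (1 − e^(−0.02441×38.0)) = 1 / (1 − 0.3956) = 1.654
Loading dose = maintenance dose × R = 240 × 1.654 ≈ 397 mg

397 mg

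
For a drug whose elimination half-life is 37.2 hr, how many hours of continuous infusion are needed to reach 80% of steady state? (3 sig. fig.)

86.4 hours

k = ln 2 / 37.2 = 0.01863 hr⁻¹
f = 1 − e^(−kt)  ⇒  t = −ln(1 − f) / k
t = −ln(1 − 0.8) / 0.01863 = 1.609 / 0.01863 ≈ 86.4 hours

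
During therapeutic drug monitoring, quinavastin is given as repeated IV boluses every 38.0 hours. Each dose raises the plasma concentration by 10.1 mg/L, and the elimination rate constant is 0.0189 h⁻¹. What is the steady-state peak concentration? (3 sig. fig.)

19.7 mg/L

Fraction remaining after one interval: e^(−kτ) = e^(−0.01890 × 38.0) = 0.4876
R = 1 / (1 − 0.4876) = 1.952
Css,max = 10.1 × 1.952 ≈ 19.7 mg/L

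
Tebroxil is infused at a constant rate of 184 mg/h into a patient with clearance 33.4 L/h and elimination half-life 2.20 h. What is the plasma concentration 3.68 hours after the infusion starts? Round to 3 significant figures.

3.78 µg/mL

Css = rate / CL = 184 / 33.4 = 5.509 µg/mL
k = ln 2 / 2.20 = 0.3151 h⁻¹
C(t) = Css (1 − e^(−kt)) = 5.509 × (1 − e^(−1.159)) = 5.509 × 0.6863 ≈ 3.78 µg/mL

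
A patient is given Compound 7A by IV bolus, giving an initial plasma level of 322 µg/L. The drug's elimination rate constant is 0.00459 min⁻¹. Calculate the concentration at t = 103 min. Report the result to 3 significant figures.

201 µg/L

C(t) = C₀ e^(−kt) = 322 × e^(−0.004590 × 103) = 322 × e^(−0.4728) = 322 × 0.6233 ≈ 201 µg/L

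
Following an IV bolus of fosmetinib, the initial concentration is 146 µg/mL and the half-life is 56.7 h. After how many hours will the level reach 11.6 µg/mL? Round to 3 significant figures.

207 hours

k = ln 2 / 56.7 = 0.01222 h⁻¹
C(t) = C₀ e^(−kt)  ⇒  t = ln(C₀/C) / k
t = ln(146/11.6) / 0.01222 = 2.533 / 0.01222 ≈ 207 hours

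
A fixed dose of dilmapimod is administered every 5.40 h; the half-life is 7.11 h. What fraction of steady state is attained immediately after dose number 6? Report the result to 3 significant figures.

k = ln 2 / 7.11 = 0.09749 h⁻¹
f_n = 1 − e^(−nkτ) = 1 − e^(−6 × 0.09749 × 5.40) = 1 − e^(−3.159) = 1 − 0.04248 ≈ 0.958

0.958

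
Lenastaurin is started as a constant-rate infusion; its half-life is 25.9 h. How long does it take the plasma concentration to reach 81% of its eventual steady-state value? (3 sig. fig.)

k = ln 2 / 25.9 = 0.02676 h⁻¹
f = 1 − e^(−kt)  ⇒  t = −ln(1 − f) / k
t = −ln(1 − 0.81) / 0.02676 = 1.661 / 0.02676 ≈ 62.1 hours

62.1 hours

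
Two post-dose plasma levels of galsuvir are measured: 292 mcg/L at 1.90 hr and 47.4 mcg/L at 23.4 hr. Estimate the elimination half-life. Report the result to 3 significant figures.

k = ln(C₁/C₂) / (t₂ − t₁) = ln(292/47.4) / (23.4 − 1.90)
  = 1.818 / 21.50 = 0.08456 hr⁻¹
t½ = ln 2 / k = ln 2 / 0.08456 ≈ 8.20 hours

8.20 hours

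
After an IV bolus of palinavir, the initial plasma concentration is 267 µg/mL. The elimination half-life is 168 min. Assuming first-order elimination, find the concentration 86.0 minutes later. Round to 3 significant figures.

187 µg/mL

k = ln 2 / 168 = 0.004126 min⁻¹
C(t) = C₀ e^(−kt) = 267 × e^(−0.004126 × 86.0) = 267 × e^(−0.3548) = 267 × 0.7013 ≈ 187 µg/mL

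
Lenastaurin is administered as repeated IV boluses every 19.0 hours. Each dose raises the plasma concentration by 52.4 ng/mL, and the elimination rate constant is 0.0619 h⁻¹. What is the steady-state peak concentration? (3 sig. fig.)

Fraction remaining after one interval: e^(−kτ) = e^(−0.06190 × 19.0) = 0.3085
R = 1 / (1 − 0.3085) = 1.446
Css,max = 52.4 × 1.446 ≈ 75.8 ng/mL

75.8 ng/mL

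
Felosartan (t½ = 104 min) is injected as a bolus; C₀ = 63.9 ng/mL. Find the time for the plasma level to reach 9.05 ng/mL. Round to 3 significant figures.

293 minutes

k = ln 2 / 104 = 0.006665 min⁻¹
C(t) = C₀ e^(−kt)  ⇒  t = ln(C₀/C) / k
t = ln(63.9/9.05) / 0.006665 = 1.955 / 0.006665 ≈ 293 minutes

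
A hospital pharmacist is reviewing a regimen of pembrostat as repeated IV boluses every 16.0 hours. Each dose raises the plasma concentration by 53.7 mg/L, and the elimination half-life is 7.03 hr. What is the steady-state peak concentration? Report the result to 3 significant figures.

k = ln 2 / 7.03 = 0.09860 hr⁻¹
Fraction remaining after one interval: e^(−kτ) = e^(−0.09860 × 16.0) = 0.2065
R = 1 / (1 − 0.2065) = 1.260
Css,max = 53.7 × 1.260 ≈ 67.7 mg/L

67.7 mg/L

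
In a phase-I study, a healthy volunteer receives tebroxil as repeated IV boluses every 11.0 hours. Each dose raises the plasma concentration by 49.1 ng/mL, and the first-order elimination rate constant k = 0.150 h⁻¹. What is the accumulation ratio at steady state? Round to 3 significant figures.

1.24

Fraction remaining after one interval: e^(−kτ) = e^(−0.1500 × 11.0) = 0.1920
R = 1 / (1 − 0.1920) = 1 / 0.8080 ≈ 1.24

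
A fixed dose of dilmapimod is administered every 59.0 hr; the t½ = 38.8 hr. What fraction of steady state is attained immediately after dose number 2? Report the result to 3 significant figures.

k = ln 2 / 38.8 = 0.01786 hr⁻¹
f_n = 1 − e^(−nkτ) = 1 − e^(−2 × 0.01786 × 59.0) = 1 − e^(−2.108) = 1 − 0.1215 ≈ 0.879

0.879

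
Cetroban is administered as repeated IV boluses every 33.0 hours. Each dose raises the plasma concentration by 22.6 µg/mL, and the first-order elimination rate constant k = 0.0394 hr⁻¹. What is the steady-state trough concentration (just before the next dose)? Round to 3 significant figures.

8.46 µg/mL

Fraction remaining after one interval: e^(−kτ) = e^(−0.03940 × 33.0) = 0.2725
R = 1 / (1 − 0.2725) = 1.375
Css,max = 22.6 × 1.375 = 31.06 µg/mL
Css,min = Css,max × e^(−kτ) = 31.06 × 0.2725 ≈ 8.46 µg/mL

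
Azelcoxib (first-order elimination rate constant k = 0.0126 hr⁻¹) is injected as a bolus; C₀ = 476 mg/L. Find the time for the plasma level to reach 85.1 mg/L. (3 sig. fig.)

137 hours

C(t) = C₀ e^(−kt)  ⇒  t = ln(C₀/C) / k
t = ln(476/85.1) / 0.01260 = 1.722 / 0.01260 ≈ 137 hours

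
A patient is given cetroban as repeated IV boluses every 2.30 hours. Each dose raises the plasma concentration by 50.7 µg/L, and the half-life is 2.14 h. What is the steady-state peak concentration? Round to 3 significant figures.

k = ln 2 / 2.14 = 0.3239 h⁻¹
Fraction remaining after one interval: e^(−kτ) = e^(−0.3239 × 2.30) = 0.4747
R = 1 / (1 − 0.4747) = 1.904
Css,max = 50.7 × 1.904 ≈ 96.5 µg/L

96.5 µg/L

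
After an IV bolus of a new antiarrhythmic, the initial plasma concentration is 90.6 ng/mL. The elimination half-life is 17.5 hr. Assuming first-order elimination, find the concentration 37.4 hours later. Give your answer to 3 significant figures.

k = ln 2 / 17.5 = 0.03961 hr⁻¹
37.4 hr is 2.137 half-lives, so C = 90.6 × (1/2)^2.137 = 90.6 × 0.2273 ≈ 20.6 ng/mL

20.6 ng/mL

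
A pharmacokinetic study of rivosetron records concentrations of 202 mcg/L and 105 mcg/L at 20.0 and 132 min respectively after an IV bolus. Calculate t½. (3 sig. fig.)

119 minutes

k = ln(C₁/C₂) / (t₂ − t₁) = ln(202/105) / (132 − 20.0)
  = 0.6543 / 112.0 = 0.005842 min⁻¹
t½ = ln 2 / k = ln 2 / 0.005842 ≈ 119 minutes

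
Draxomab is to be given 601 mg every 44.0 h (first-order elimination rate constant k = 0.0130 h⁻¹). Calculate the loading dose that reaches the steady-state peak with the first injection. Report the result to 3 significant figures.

1380 mg

Accumulation ratio R = 1 / (1 − e^(−kτ)) = 1 / (1 − e^(−0.01300×44.0)) = 1 / (1 − 0.5644) = 2.296
Loading dose = maintenance dose × R = 601 × 2.296 ≈ 1380 mg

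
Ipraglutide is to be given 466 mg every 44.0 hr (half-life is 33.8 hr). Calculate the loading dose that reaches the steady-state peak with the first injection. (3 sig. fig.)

784 mg

k = ln 2 / 33.8 = 0.02051 hr⁻¹
Accumulation ratio R = 1 / (1 − e^(−kτ)) = 1 / (1 − e^(−0.02051×44.0)) = 1 / (1 − 0.4056) = 1.682
Loading dose = maintenance dose × R = 466 × 1.682 ≈ 784 mg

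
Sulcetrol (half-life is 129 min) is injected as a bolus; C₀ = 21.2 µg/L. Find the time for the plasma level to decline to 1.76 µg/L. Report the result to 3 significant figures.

463 minutes

k = ln 2 / 129 = 0.005373 min⁻¹
C(t) = C₀ e^(−kt)  ⇒  t = ln(C₀/C) / k
t = ln(21.2/1.76) / 0.005373 = 2.489 / 0.005373 ≈ 463 minutes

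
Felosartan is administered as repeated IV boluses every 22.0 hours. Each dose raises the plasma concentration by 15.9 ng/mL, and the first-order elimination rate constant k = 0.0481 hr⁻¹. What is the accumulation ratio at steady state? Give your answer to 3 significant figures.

1.53

Fraction remaining after one interval: e^(−kτ) = e^(−0.04810 × 22.0) = 0.3471
R = 1 / (1 − 0.3471) = 1 / 0.6529 ≈ 1.53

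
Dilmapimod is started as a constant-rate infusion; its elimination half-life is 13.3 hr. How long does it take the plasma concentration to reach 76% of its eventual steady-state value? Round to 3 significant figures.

k = ln 2 / 13.3 = 0.05212 hr⁻¹
f = 1 − e^(−kt)  ⇒  t = −ln(1 − f) / k
t = −ln(1 − 0.76) / 0.05212 = 1.427 / 0.05212 ≈ 27.4 hours

27.4 hours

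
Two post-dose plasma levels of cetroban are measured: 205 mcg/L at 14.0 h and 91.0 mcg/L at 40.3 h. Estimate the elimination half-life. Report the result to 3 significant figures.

22.4 hours

k = ln(C₁/C₂) / (t₂ − t₁) = ln(205/91.0) / (40.3 − 14.0)
  = 0.8122 / 26.30 = 0.03088 h⁻¹
t½ = ln 2 / k = ln 2 / 0.03088 ≈ 22.4 hours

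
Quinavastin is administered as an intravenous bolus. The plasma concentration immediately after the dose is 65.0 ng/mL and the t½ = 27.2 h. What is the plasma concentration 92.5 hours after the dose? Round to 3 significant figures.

6.15 ng/mL

k = ln 2 / 27.2 = 0.02548 h⁻¹
C(t) = C₀ e^(−kt) = 65.0 × e^(−0.02548 × 92.5) = 65.0 × e^(−2.357) = 65.0 × 0.09468 ≈ 6.15 ng/mL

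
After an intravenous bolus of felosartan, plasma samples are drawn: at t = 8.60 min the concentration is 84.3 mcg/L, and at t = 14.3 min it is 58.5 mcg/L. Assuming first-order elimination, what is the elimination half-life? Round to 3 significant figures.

10.8 minutes

k = ln(C₁/C₂) / (t₂ − t₁) = ln(84.3/58.5) / (14.3 − 8.60)
  = 0.3654 / 5.700 = 0.06410 min⁻¹
t½ = ln 2 / k = ln 2 / 0.06410 ≈ 10.8 minutes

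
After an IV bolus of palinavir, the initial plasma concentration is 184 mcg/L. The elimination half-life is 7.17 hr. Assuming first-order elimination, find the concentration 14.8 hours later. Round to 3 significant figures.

k = ln 2 / 7.17 = 0.09667 hr⁻¹
C(t) = C₀ e^(−kt) = 184 × e^(−0.09667 × 14.8) = 184 × e^(−1.431) = 184 × 0.2391 ≈ 44.0 mcg/L

44.0 mcg/L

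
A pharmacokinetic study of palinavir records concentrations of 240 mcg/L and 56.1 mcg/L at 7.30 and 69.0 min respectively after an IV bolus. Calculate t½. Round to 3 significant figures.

k = ln(C₁/C₂) / (t₂ − t₁) = ln(240/56.1) / (69.0 − 7.30)
  = 1.454 / 61.70 = 0.02356 min⁻¹
t½ = ln 2 / k = ln 2 / 0.02356 ≈ 29.4 minutes

29.4 minutes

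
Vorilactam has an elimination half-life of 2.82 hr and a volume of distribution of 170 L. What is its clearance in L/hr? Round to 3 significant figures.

41.8 L/hr

k = ln 2 / t½ = ln 2 / 2.82 = 0.2458 hr⁻¹
CL = k · V = 0.2458 × 170 ≈ 41.8 L/hr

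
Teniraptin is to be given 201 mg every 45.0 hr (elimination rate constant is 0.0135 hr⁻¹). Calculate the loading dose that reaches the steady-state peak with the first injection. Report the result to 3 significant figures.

441 mg

Accumulation ratio R = 1 / (1 − e^(−kτ)) = 1 / (1 − e^(−0.01350×45.0)) = 1 / (1 − 0.5447) = 2.196
Loading dose = maintenance dose × R = 201 × 2.196 ≈ 441 mg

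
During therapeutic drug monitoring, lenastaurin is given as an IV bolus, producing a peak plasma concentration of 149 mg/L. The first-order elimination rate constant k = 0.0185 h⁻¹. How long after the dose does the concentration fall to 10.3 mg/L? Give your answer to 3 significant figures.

144 hours

C(t) = C₀ e^(−kt)  ⇒  t = ln(C₀/C) / k
t = ln(149/10.3) / 0.01850 = 2.672 / 0.01850 ≈ 144 hours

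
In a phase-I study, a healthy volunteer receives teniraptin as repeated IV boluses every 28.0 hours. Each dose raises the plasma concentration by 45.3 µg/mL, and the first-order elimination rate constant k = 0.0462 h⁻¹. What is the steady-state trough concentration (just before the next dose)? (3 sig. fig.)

Fraction remaining after one interval: e^(−kτ) = e^(−0.04620 × 28.0) = 0.2743
R = 1 / (1 − 0.2743) = 1.378
Css,max = 45.3 × 1.378 = 62.42 µg/mL
Css,min = Css,max × e^(−kτ) = 62.42 × 0.2743 ≈ 17.1 µg/mL

17.1 µg/mL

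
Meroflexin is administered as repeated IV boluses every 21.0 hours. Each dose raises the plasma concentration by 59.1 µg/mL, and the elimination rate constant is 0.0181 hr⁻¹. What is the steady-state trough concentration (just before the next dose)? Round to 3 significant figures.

Fraction remaining after one interval: e^(−kτ) = e^(−0.01810 × 21.0) = 0.6838
R = 1 / (1 − 0.6838) = 3.162
Css,max = 59.1 × 3.162 = 186.9 µg/mL
Css,min = Css,max × e^(−kτ) = 186.9 × 0.6838 ≈ 128 µg/mL

128 µg/mL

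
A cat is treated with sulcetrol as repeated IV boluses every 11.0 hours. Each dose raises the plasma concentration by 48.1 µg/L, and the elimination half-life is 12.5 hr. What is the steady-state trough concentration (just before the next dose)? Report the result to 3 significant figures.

57.2 µg/L

k = ln 2 / 12.5 = 0.05545 hr⁻¹
Fraction remaining after one interval: e^(−kτ) = e^(−0.05545 × 11.0) = 0.5434
R = 1 / (1 − 0.5434) = 2.190
Css,max = 48.1 × 2.190 = 105.3 µg/L
Css,min = Css,max × e^(−kτ) = 105.3 × 0.5434 ≈ 57.2 µg/L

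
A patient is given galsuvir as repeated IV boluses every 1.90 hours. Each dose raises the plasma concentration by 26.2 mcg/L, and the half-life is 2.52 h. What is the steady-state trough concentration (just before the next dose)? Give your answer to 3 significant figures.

38.2 mcg/L

k = ln 2 / 2.52 = 0.2751 h⁻¹
Fraction remaining after one interval: e^(−kτ) = e^(−0.2751 × 1.90) = 0.5930
R = 1 / (1 − 0.5930) = 2.457
Css,max = 26.2 × 2.457 = 64.37 mcg/L
Css,min = Css,max × e^(−kτ) = 64.37 × 0.5930 ≈ 38.2 mcg/L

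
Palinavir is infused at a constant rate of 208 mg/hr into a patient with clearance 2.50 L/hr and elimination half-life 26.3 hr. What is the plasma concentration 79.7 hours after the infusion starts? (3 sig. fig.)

73.0 mg/L

Css = rate / CL = 208 / 2.50 = 83.20 mg/L
k = ln 2 / 26.3 = 0.02636 hr⁻¹
C(t) = Css (1 − e^(−kt)) = 83.20 × (1 − e^(−2.101)) = 83.20 × 0.8776 ≈ 73.0 mg/L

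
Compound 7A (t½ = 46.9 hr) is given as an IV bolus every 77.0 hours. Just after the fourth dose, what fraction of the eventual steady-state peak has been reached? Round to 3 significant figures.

0.989

k = ln 2 / 46.9 = 0.01478 hr⁻¹
f_n = 1 − e^(−nkτ) = 1 − e^(−4 × 0.01478 × 77.0) = 1 − e^(−4.552) = 1 − 0.01055 ≈ 0.989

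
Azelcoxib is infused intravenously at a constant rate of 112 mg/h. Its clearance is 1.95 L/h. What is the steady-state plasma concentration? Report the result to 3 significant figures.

57.4 mg/L

Css = infusion rate / CL = 112 / 1.95 ≈ 57.4 mg/L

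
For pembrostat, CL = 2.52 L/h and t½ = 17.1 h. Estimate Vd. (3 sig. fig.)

62.2 L

k = ln 2 / t½ = ln 2 / 17.1 = 0.04053 h⁻¹
V = CL / k = 2.52 / 0.04053 ≈ 62.2 L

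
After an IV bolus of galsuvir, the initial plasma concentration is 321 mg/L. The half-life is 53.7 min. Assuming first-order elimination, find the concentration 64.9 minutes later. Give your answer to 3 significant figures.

139 mg/L

k = ln 2 / 53.7 = 0.01291 min⁻¹
C(t) = C₀ e^(−kt) = 321 × e^(−0.01291 × 64.9) = 321 × e^(−0.8377) = 321 × 0.4327 ≈ 139 mg/L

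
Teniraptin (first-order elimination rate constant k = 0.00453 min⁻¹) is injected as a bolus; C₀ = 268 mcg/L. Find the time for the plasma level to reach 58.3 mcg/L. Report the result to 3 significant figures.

337 minutes

C(t) = C₀ e^(−kt)  ⇒  t = ln(C₀/C) / k
t = ln(268/58.3) / 0.004530 = 1.525 / 0.004530 ≈ 337 minutes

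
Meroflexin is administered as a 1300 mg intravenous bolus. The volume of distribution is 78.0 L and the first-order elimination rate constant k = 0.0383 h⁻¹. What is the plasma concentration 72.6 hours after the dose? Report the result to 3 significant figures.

1.03 µg/mL

C₀ = dose / V = 1300 / 78.0 = 16.67 µg/mL
C(t) = C₀ e^(−kt) = 16.67 × e^(−0.03830 × 72.6) = 16.67 × e^(−2.781) = 16.67 × 0.06200 ≈ 1.03 µg/mL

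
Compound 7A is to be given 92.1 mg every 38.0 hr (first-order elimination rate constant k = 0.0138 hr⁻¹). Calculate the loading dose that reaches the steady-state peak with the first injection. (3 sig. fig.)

226 mg

Accumulation ratio R = 1 / (1 − e^(−kτ)) = 1 / (1 − e^(−0.01380×38.0)) = 1 / (1 − 0.5919) = 2.450
Loading dose = maintenance dose × R = 92.1 × 2.450 ≈ 226 mg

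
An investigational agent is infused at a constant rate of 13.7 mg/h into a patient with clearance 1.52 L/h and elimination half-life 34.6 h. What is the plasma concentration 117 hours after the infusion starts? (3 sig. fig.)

Css = rate / CL = 13.7 / 1.52 = 9.013 mg/L
k = ln 2 / 34.6 = 0.02003 h⁻¹
C(t) = Css (1 − e^(−kt)) = 9.013 × (1 − e^(−2.344)) = 9.013 × 0.9040 ≈ 8.15 mg/L

8.15 mg/L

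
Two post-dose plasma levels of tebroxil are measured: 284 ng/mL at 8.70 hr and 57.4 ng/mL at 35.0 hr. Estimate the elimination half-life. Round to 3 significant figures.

k = ln(C₁/C₂) / (t₂ − t₁) = ln(284/57.4) / (35.0 − 8.70)
  = 1.599 / 26.30 = 0.06080 hr⁻¹
t½ = ln 2 / k = ln 2 / 0.06080 ≈ 11.4 hours

11.4 hours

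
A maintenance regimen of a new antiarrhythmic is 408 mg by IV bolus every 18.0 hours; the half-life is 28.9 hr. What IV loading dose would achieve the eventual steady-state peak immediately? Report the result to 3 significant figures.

k = ln 2 / 28.9 = 0.02398 hr⁻¹
Accumulation ratio R = 1 / (1 − e^(−kτ)) = 1 / (1 − e^(−0.02398×18.0)) = 1 / (1 − 0.6494) = 2.852
Loading dose = maintenance dose × R = 408 × 2.852 ≈ 1160 mg

1160 mg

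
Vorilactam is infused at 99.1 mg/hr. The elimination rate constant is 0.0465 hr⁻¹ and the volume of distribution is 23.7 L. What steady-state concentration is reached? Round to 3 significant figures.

89.9 mg/L

CL = k · V = 0.0465 × 23.7 = 1.102 L/hr
Css = rate / CL = 99.1 / 1.102 ≈ 89.9 mg/L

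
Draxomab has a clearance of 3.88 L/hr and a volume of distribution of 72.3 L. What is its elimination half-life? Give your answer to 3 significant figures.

k = CL / V = 3.88 / 72.3 = 0.05367 hr⁻¹
t½ = ln 2 / k = ln 2 / 0.05367 ≈ 12.9 hours

12.9 hours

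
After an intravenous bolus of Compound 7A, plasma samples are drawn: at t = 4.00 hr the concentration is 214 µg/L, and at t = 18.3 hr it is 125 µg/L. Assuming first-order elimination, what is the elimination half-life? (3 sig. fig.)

k = ln(C₁/C₂) / (t₂ − t₁) = ln(214/125) / (18.3 − 4.00)
  = 0.5377 / 14.30 = 0.03760 hr⁻¹
t½ = ln 2 / k = ln 2 / 0.03760 ≈ 18.4 hours

18.4 hours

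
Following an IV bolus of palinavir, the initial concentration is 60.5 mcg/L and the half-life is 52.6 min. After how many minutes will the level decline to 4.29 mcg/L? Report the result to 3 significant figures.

201 minutes

k = ln 2 / 52.6 = 0.01318 min⁻¹
C(t) = C₀ e^(−kt)  ⇒  t = ln(C₀/C) / k
t = ln(60.5/4.29) / 0.01318 = 2.646 / 0.01318 ≈ 201 minutes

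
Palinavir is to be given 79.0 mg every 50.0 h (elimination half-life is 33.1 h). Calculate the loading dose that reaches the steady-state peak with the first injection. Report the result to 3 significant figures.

k = ln 2 / 33.1 = 0.02094 h⁻¹
Accumulation ratio R = 1 / (1 − e^(−kτ)) = 1 / (1 − e^(−0.02094×50.0)) = 1 / (1 − 0.3510) = 1.541
Loading dose = maintenance dose × R = 79.0 × 1.541 ≈ 122 mg

122 mg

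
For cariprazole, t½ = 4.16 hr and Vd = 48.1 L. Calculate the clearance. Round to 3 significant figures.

k = ln 2 / t½ = ln 2 / 4.16 = 0.1666 hr⁻¹
CL = k · V = 0.1666 × 48.1 ≈ 8.01 L/hr

8.01 L/hr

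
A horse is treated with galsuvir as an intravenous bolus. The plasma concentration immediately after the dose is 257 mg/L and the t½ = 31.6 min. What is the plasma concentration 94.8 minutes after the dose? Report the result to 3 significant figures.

k = ln 2 / 31.6 = 0.02194 min⁻¹
94.8 min is 3.000 half-lives, so C = 257 × (1/2)^3.000 = 257 × 0.1250 ≈ 32.1 mg/L

32.1 mg/L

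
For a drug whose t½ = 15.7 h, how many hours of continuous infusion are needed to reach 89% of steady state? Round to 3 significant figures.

50.0 hours

k = ln 2 / 15.7 = 0.04415 h⁻¹
f = 1 − e^(−kt)  ⇒  t = −ln(1 − f) / k
t = −ln(1 − 0.89) / 0.04415 = 2.207 / 0.04415 ≈ 50.0 hours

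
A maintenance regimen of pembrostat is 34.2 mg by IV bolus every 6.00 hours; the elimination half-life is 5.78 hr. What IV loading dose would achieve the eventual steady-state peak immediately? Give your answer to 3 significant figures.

66.7 mg

k = ln 2 / 5.78 = 0.1199 hr⁻¹
Accumulation ratio R = 1 / (1 − e^(−kτ)) = 1 / (1 − e^(−0.1199×6.00)) = 1 / (1 − 0.4870) = 1.949
Loading dose = maintenance dose × R = 34.2 × 1.949 ≈ 66.7 mg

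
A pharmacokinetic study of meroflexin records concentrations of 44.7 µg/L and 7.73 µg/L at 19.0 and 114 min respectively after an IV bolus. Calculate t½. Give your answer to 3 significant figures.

k = ln(C₁/C₂) / (t₂ − t₁) = ln(44.7/7.73) / (114 − 19.0)
  = 1.755 / 95.00 = 0.01847 min⁻¹
t½ = ln 2 / k = ln 2 / 0.01847 ≈ 37.5 minutes

37.5 minutes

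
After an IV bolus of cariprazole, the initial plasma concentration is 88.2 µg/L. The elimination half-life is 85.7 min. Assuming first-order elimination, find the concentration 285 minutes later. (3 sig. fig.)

8.80 µg/L

k = ln 2 / 85.7 = 0.008088 min⁻¹
285 min is 3.326 half-lives, so C = 88.2 × (1/2)^3.326 = 88.2 × 0.09975 ≈ 8.80 µg/L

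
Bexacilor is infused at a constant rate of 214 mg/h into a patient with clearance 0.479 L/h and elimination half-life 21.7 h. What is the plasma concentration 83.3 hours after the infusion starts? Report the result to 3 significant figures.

Css = rate / CL = 214 / 0.479 = 446.8 µg/mL
k = ln 2 / 21.7 = 0.03194 h⁻¹
C(t) = Css (1 − e^(−kt)) = 446.8 × (1 − e^(−2.661)) = 446.8 × 0.9301 ≈ 416 µg/mL

416 µg/mL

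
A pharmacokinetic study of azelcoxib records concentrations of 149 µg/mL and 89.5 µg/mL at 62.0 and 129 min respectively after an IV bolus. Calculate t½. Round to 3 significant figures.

k = ln(C₁/C₂) / (t₂ − t₁) = ln(149/89.5) / (129 − 62.0)
  = 0.5097 / 67.00 = 0.007608 min⁻¹
t½ = ln 2 / k = ln 2 / 0.007608 ≈ 91.1 minutes

91.1 minutes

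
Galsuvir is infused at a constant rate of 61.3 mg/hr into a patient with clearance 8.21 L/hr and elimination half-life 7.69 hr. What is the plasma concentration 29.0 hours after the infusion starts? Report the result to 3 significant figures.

6.92 mg/L

Css = rate / CL = 61.3 / 8.21 = 7.467 mg/L
k = ln 2 / 7.69 = 0.09014 hr⁻¹
C(t) = Css (1 − e^(−kt)) = 7.467 × (1 − e^(−2.614)) = 7.467 × 0.9268 ≈ 6.92 mg/L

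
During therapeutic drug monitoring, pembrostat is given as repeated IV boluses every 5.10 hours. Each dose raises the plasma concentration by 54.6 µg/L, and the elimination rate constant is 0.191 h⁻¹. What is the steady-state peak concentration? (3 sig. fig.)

87.7 µg/L

Fraction remaining after one interval: e^(−kτ) = e^(−0.1910 × 5.10) = 0.3775
R = 1 / (1 − 0.3775) = 1.607
Css,max = 54.6 × 1.607 ≈ 87.7 µg/L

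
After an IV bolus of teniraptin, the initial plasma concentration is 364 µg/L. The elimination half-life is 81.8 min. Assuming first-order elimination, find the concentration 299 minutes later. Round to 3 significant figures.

k = ln 2 / 81.8 = 0.008474 min⁻¹
299 min is 3.655 half-lives, so C = 364 × (1/2)^3.655 = 364 × 0.07937 ≈ 28.9 µg/L

28.9 µg/L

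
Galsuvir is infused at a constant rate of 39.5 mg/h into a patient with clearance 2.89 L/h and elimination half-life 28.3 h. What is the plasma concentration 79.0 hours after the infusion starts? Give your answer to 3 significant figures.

11.7 µg/mL

Css = rate / CL = 39.5 / 2.89 = 13.67 µg/mL
k = ln 2 / 28.3 = 0.02449 h⁻¹
C(t) = Css (1 − e^(−kt)) = 13.67 × (1 − e^(−1.935)) = 13.67 × 0.8556 ≈ 11.7 µg/mL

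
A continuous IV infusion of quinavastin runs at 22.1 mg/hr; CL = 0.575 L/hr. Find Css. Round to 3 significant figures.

Css = infusion rate / CL = 22.1 / 0.575 ≈ 38.4 µg/mL

38.4 µg/mL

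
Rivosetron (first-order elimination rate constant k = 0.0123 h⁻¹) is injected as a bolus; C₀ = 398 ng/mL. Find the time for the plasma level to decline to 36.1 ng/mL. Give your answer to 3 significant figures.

195 hours

C(t) = C₀ e^(−kt)  ⇒  t = ln(C₀/C) / k
t = ln(398/36.1) / 0.01230 = 2.400 / 0.01230 ≈ 195 hours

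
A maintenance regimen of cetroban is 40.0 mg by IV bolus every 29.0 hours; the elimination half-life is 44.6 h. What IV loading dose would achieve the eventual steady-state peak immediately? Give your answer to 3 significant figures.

110 mg

k = ln 2 / 44.6 = 0.01554 h⁻¹
Accumulation ratio R = 1 / (1 − e^(−kτ)) = 1 / (1 − e^(−0.01554×29.0)) = 1 / (1 − 0.6372) = 2.756
Loading dose = maintenance dose × R = 40.0 × 2.756 ≈ 110 mg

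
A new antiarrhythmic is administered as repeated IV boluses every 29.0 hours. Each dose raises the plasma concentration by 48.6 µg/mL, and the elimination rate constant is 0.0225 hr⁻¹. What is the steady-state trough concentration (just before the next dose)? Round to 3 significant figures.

Fraction remaining after one interval: e^(−kτ) = e^(−0.02250 × 29.0) = 0.5207
R = 1 / (1 − 0.5207) = 2.087
Css,max = 48.6 × 2.087 = 101.4 µg/mL
Css,min = Css,max × e^(−kτ) = 101.4 × 0.5207 ≈ 52.8 µg/mL

52.8 µg/mL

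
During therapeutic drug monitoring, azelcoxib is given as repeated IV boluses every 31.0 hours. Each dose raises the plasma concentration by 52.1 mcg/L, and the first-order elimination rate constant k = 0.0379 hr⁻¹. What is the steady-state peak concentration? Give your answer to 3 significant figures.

75.4 mcg/L

Fraction remaining after one interval: e^(−kτ) = e^(−0.03790 × 31.0) = 0.3088
R = 1 / (1 − 0.3088) = 1.447
Css,max = 52.1 × 1.447 ≈ 75.4 mcg/L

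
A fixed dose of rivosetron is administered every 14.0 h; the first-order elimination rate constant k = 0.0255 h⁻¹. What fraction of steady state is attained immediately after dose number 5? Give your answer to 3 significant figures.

0.832

f_n = 1 − e^(−nkτ) = 1 − e^(−5 × 0.02550 × 14.0) = 1 − e^(−1.785) = 1 − 0.1678 ≈ 0.832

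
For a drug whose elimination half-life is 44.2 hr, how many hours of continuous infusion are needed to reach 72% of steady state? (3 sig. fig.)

81.2 hours

k = ln 2 / 44.2 = 0.01568 hr⁻¹
f = 1 − e^(−kt)  ⇒  t = −ln(1 − f) / k
t = −ln(1 − 0.72) / 0.01568 = 1.273 / 0.01568 ≈ 81.2 hours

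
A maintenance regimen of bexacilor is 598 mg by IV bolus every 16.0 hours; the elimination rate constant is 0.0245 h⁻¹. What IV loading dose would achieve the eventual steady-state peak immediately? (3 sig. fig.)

Accumulation ratio R = 1 / (1 − e^(−kτ)) = 1 / (1 − e^(−0.02450×16.0)) = 1 / (1 − 0.6757) = 3.084
Loading dose = maintenance dose × R = 598 × 3.084 ≈ 1840 mg

1840 mg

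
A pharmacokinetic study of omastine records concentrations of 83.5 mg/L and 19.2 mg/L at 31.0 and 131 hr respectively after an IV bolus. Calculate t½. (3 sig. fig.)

47.2 hours

k = ln(C₁/C₂) / (t₂ − t₁) = ln(83.5/19.2) / (131 − 31.0)
  = 1.470 / 100.0 = 0.01470 hr⁻¹
t½ = ln 2 / k = ln 2 / 0.01470 ≈ 47.2 hours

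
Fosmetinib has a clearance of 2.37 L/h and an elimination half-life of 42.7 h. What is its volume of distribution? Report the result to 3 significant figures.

146 L

k = ln 2 / t½ = ln 2 / 42.7 = 0.01623 h⁻¹
V = CL / k = 2.37 / 0.01623 ≈ 146 L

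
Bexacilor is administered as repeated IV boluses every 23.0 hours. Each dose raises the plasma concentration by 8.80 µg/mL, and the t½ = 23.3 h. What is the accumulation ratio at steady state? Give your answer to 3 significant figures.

2.02

k = ln 2 / 23.3 = 0.02975 h⁻¹
Fraction remaining after one interval: e^(−kτ) = e^(−0.02975 × 23.0) = 0.5045
R = 1 / (1 − 0.5045) = 1 / 0.4955 ≈ 2.02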